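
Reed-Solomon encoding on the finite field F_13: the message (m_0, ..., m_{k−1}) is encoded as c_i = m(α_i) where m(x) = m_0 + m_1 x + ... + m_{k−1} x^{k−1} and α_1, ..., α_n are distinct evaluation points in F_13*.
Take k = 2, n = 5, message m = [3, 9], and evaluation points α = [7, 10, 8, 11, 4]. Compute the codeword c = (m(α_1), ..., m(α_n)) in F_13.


c = [1, 2, 10, 11, 0]

Message polynomial: m(x) = 3 + 9·x (mod 13).
For each evaluation point α_i, compute m(α_i) mod 13:
  α_1 = 7: Horner steps 9 → 1, so m(7) = 1.
  α_2 = 10: Horner steps 9 → 2, so m(10) = 2.
  α_3 = 8: Horner steps 9 → 10, so m(8) = 10.
  α_4 = 11: Horner steps 9 → 11, so m(11) = 11.
  α_5 = 4: Horner steps 9 → 0, so m(4) = 0.
Codeword c = [1, 2, 10, 11, 0] ∈ F_13^5.


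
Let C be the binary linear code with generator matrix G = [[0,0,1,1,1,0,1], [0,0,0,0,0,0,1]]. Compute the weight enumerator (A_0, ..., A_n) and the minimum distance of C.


Weight distribution: A_0 = 1, A_1 = 1, A_3 = 1, A_4 = 1. Minimum distance d = 1.

Enumerate all 2^2 = 4 messages m ∈ F_2^2.
For each, compute codeword c = mG in F_2^7, then tally its weight.
  m = 00 → c = 0000000, weight = 0.
  m = 10 → c = 0011101, weight = 4.
  m = 01 → c = 0000001, weight = 1.
  m = 11 → c = 0011100, weight = 3.
Tally weights:
  weight 0: 1 codewords.
  weight 1: 1 codewords.
  weight 3: 1 codewords.
  weight 4: 1 codewords.
Minimum distance d = smallest w > 0 with A_w > 0 = 1.
Sanity: Σ A_w = 4 = 2^2 = 4 ✓.


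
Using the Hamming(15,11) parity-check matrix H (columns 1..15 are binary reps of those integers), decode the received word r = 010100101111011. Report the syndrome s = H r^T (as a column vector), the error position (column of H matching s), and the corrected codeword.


s = (0, 1, 0, 0)^T, error position = 4, corrected codeword c = 010000101111011

Compute s = H r^T mod 2 one row at a time:
  s_1 = 0 + 1 + 1 + 1 + 1 + 0 + 1 + 1 = 6 ≡ 0 (mod 2).
  s_2 = 1 + 0 + 0 + 1 + 1 + 0 + 1 + 1 = 5 ≡ 1 (mod 2).
  s_3 = 1 + 0 + 0 + 1 + 1 + 1 + 1 + 1 = 6 ≡ 0 (mod 2).
  s_4 = 0 + 0 + 0 + 1 + 1 + 1 + 0 + 1 = 4 ≡ 0 (mod 2).
s = (0, 1, 0, 0)^T — this equals column 4 of H (binary 0100), so error is at position 4.
Correct: flip bit 4 of r = 010100101111011 to get c = 010000101111011.


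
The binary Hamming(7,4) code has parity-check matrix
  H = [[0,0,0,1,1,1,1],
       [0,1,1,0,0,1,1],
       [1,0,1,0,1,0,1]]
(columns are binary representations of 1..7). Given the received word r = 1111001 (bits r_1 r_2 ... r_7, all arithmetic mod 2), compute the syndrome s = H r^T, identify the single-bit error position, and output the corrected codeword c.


s = (0, 1, 1)^T, error position = 3, corrected codeword c = 1101001

Compute s = H r^T mod 2 one row at a time:
  s_1 = 1 + 0 + 0 + 1 = 2 ≡ 0 (mod 2).
  s_2 = 1 + 1 + 0 + 1 = 3 ≡ 1 (mod 2).
  s_3 = 1 + 1 + 0 + 1 = 3 ≡ 1 (mod 2).
s = (0, 1, 1)^T — this equals column 3 of H (binary 011), so error is at position 3.
Correct: flip bit 3 of r = 1111001 to get c = 1101001.


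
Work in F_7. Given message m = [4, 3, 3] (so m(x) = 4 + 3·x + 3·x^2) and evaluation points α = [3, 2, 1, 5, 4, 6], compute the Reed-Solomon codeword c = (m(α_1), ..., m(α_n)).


c = [5, 1, 3, 3, 1, 4]

Message polynomial: m(x) = 4 + 3·x + 3·x^2 (mod 7).
For each evaluation point α_i, compute m(α_i) mod 7:
  α_1 = 3: Horner steps 3 → 5 → 5, so m(3) = 5.
  α_2 = 2: Horner steps 3 → 2 → 1, so m(2) = 1.
  α_3 = 1: Horner steps 3 → 6 → 3, so m(1) = 3.
  α_4 = 5: Horner steps 3 → 4 → 3, so m(5) = 3.
  α_5 = 4: Horner steps 3 → 1 → 1, so m(4) = 1.
  α_6 = 6: Horner steps 3 → 0 → 4, so m(6) = 4.
Codeword c = [5, 1, 3, 3, 1, 4] ∈ F_7^6.


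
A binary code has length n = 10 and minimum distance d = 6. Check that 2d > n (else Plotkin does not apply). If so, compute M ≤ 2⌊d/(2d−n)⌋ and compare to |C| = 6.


Plotkin bound M ≤ 6; given |C| = 6 ≤ bound (satisfied).

Check applicability: 2d = 12, n = 10.
2d − n = 2 > 0, so Plotkin applies.
Compute d/(2d−n) = 6/2 ≈ 3.0000.
⌊d/(2d−n)⌋ = 3.
Plotkin bound: M ≤ 2·3 = 6.
Given |C| = 6, check: satisfied.
This |C| is at the Plotkin bound.


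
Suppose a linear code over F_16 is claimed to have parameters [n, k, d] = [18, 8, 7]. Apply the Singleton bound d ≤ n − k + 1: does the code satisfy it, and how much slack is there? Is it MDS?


Singleton RHS = n − k + 1 = 11, slack = 4, bound satisfied, not MDS.

Singleton bound: d ≤ n − k + 1.
Here n = 18, k = 8, so n − k + 1 = 11.
Given d = 7, check d ≤ 11: YES.
Slack = (n − k + 1) − d = 4.
The code is NOT MDS (slack = 4 > 0).
Description: the claimed parameters are [18, 8, 7]_16; such a code would be non-MDS.


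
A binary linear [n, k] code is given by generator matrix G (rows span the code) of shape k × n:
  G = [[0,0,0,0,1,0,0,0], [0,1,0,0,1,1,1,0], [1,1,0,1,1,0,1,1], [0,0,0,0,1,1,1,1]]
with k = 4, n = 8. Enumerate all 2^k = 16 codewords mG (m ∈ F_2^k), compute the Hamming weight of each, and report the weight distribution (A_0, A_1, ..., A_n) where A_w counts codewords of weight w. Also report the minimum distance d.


Weight distribution: A_0 = 1, A_1 = 1, A_2 = 1, A_3 = 4, A_4 = 5, A_5 = 3, A_6 = 1. Minimum distance d = 1.

Enumerate all 2^4 = 16 messages m ∈ F_2^4.
For each, compute codeword c = mG in F_2^8, then tally its weight.
  m = 0000 → c = 00000000, weight = 0.
  m = 1000 → c = 00001000, weight = 1.
  m = 0100 → c = 01001110, weight = 4.
  m = 1100 → c = 01000110, weight = 3.
  m = 0010 → c = 11011011, weight = 6.
  m = 1010 → c = 11010011, weight = 5.
  m = 0110 → c = 10010101, weight = 4.
  m = 1110 → c = 10011101, weight = 5.
  m = 0001 → c = 00001111, weight = 4.
  m = 1001 → c = 00000111, weight = 3.
  m = 0101 → c = 01000001, weight = 2.
  m = 1101 → c = 01001001, weight = 3.
  m = 0011 → c = 11010100, weight = 4.
  m = 1011 → c = 11011100, weight = 5.
  m = 0111 → c = 10011010, weight = 4.
  m = 1111 → c = 10010010, weight = 3.
Tally weights:
  weight 0: 1 codewords.
  weight 1: 1 codewords.
  weight 2: 1 codewords.
  weight 3: 4 codewords.
  weight 4: 5 codewords.
  weight 5: 3 codewords.
  weight 6: 1 codewords.
Minimum distance d = smallest w > 0 with A_w > 0 = 1.
Sanity: Σ A_w = 16 = 2^4 = 16 ✓.


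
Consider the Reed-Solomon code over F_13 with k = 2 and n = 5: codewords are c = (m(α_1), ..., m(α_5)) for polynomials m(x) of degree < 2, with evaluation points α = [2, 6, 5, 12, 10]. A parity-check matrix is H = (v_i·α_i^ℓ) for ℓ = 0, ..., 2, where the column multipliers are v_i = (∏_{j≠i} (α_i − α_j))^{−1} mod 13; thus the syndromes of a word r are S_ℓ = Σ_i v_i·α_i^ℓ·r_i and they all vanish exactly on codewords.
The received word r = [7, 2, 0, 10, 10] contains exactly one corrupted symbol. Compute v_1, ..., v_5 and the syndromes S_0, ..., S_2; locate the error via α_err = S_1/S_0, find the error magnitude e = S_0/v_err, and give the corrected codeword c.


S = (6, 7, 6), error at position 4, error magnitude e = 9, c = [7, 2, 0, 1, 10].

Step 1: column multipliers v_i = (∏_{j≠i}(α_i − α_j))^{−1} mod 13.
  i = 1 (α = 2): (2−6)(2−5)(2−12)(2−10) = (−4)·(−3)·(−10)·(−8) = 960 ≡ 11, so v_1 = 11^{−1} = 6 (mod 13).
  i = 2 (α = 6): (6−2)(6−5)(6−12)(6−10) = 4·1·(−6)·(−4) = 96 ≡ 5, so v_2 = 5^{−1} = 8 (mod 13).
  i = 3 (α = 5): (5−2)(5−6)(5−12)(5−10) = 3·(−1)·(−7)·(−5) = −105 ≡ 12, so v_3 = 12^{−1} = 12 (mod 13).
  i = 4 (α = 12): (12−2)(12−6)(12−5)(12−10) = 10·6·7·2 = 840 ≡ 8, so v_4 = 8^{−1} = 5 (mod 13).
  i = 5 (α = 10): (10−2)(10−6)(10−5)(10−12) = 8·4·5·(−2) = −320 ≡ 5, so v_5 = 5^{−1} = 8 (mod 13).
  v = [6, 8, 12, 5, 8].
Step 2: syndromes of r = [7, 2, 0, 10, 10] (all sums mod 13).
  S_0 = Σ v_i r_i = 6·7 + 8·2 + 12·0 + 5·10 + 8·10 = 188 ≡ 6.
  S_1 = Σ v_i α_i r_i = 6·2·7 + 8·6·2 + 12·5·0 + 5·12·10 + 8·10·10 = 1580 ≡ 7.
  α_i^2 mod 13 = [4, 10, 12, 1, 9].
  S_2 = Σ v_i α_i^2 r_i = 6·4·7 + 8·10·2 + 12·12·0 + 5·1·10 + 8·9·10 = 1098 ≡ 6.
  S = (6, 7, 6) ≠ 0, so r is not a codeword (an error is present).
Step 3: locate the error. For a single error e at position i, S_ℓ = v_i·e·α_i^ℓ, so α_err = S_1/S_0.
  S_0^{−1} = 6^{−1} = 11 (mod 13), so α_err = 7·11 = 77 ≡ 12 = α_4. Error position i = 4.
  Consistency check: S_2/S_1 = 6·2 = 12 ≡ 12 = α_err ✓ (single-error assumption holds).
Step 4: error magnitude e = S_0/v_4 = S_0·∏_{j≠4}(α_4 − α_j) = 6·8 = 48 ≡ 9 (mod 13).
Step 5: correct position 4: c_4 = r_4 − e = 10 − 9 ≡ 1 (mod 13). Hence c = [7, 2, 0, 1, 10].
  Check: interpolating c through the α_i gives m(x) = 3 + 2·x (degree < 2) with m(α_i) = c_i for every i, so c is indeed a codeword.


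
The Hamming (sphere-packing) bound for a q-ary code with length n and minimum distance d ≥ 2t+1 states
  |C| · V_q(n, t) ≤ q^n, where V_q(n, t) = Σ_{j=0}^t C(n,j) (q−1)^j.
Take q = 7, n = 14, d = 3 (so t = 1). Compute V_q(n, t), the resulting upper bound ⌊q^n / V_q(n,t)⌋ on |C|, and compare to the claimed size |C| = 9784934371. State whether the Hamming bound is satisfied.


V_q(n, t) = 85, q^n = 678223072849, Hamming bound = 7979094974, |C| = 9784934371 > bound (violated).

Step 1: Compute V_q(n, t) = Σ_{j=0}^1 C(n, j) (q−1)^j.
  j = 0: C(14,0)·(6)^0 = 1·1 = 1.
  j = 1: C(14,1)·(6)^1 = 14·6 = 84.
  V_q(n, t) = 1 + 84 = 85.
Step 2: q^n = 7^14 = 678223072849.
Step 3: Hamming bound ⌊q^n / V_q(n,t)⌋ = ⌊678223072849/85⌋ = 7979094974.
Step 4: Compare |C| = 9784934371 to 7979094974: violated.
The claimed |C| lies above the Hamming bound, so no 7-ary code of length 14 with d ≥ 3 can have 9784934371 codewords.


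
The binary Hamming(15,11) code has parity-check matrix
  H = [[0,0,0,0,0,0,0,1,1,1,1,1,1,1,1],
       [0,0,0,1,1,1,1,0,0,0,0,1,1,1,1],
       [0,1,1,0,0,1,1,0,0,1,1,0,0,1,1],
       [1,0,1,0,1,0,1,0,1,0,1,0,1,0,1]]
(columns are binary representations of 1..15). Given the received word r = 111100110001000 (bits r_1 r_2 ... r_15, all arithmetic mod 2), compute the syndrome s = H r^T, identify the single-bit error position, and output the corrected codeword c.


s = (0, 1, 1, 1)^T, error position = 7, corrected codeword c = 111100010001000

Compute s = H r^T mod 2 one row at a time:
  s_1 = 1 + 0 + 0 + 0 + 1 + 0 + 0 + 0 = 2 ≡ 0 (mod 2).
  s_2 = 1 + 0 + 0 + 1 + 1 + 0 + 0 + 0 = 3 ≡ 1 (mod 2).
  s_3 = 1 + 1 + 0 + 1 + 0 + 0 + 0 + 0 = 3 ≡ 1 (mod 2).
  s_4 = 1 + 1 + 0 + 1 + 0 + 0 + 0 + 0 = 3 ≡ 1 (mod 2).
s = (0, 1, 1, 1)^T — this equals column 7 of H (binary 0111), so error is at position 7.
Correct: flip bit 7 of r = 111100110001000 to get c = 111100010001000.


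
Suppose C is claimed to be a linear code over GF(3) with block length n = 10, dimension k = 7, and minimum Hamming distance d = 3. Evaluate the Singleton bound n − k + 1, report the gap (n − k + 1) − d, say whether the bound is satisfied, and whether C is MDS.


Singleton RHS = n − k + 1 = 4, slack = 1, bound satisfied, not MDS.

Singleton bound: d ≤ n − k + 1.
Here n = 10, k = 7, so n − k + 1 = 4.
Given d = 3, check d ≤ 4: YES.
Slack = (n − k + 1) − d = 1.
The code is NOT MDS (slack = 1 > 0).
Description: the claimed parameters are [10, 7, 3]_3; such a code would be non-MDS.


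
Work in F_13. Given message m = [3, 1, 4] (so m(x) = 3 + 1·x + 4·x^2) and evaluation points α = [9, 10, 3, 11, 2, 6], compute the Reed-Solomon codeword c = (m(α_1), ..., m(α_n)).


c = [11, 10, 3, 4, 8, 10]

Message polynomial: m(x) = 3 + 1·x + 4·x^2 (mod 13).
For each evaluation point α_i, compute m(α_i) mod 13:
  α_1 = 9: Horner steps 4 → 11 → 11, so m(9) = 11.
  α_2 = 10: Horner steps 4 → 2 → 10, so m(10) = 10.
  α_3 = 3: Horner steps 4 → 0 → 3, so m(3) = 3.
  α_4 = 11: Horner steps 4 → 6 → 4, so m(11) = 4.
  α_5 = 2: Horner steps 4 → 9 → 8, so m(2) = 8.
  α_6 = 6: Horner steps 4 → 12 → 10, so m(6) = 10.
Codeword c = [11, 10, 3, 4, 8, 10] ∈ F_13^6.


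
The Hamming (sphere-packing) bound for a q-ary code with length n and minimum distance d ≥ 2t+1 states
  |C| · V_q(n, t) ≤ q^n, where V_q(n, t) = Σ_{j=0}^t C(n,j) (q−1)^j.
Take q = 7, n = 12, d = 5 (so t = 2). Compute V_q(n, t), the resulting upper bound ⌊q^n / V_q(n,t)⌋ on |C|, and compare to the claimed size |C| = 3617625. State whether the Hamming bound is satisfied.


V_q(n, t) = 2449, q^n = 13841287201, Hamming bound = 5651811, |C| = 3617625 ≤ bound (satisfied).

Step 1: Compute V_q(n, t) = Σ_{j=0}^2 C(n, j) (q−1)^j.
  j = 0: C(12,0)·(6)^0 = 1·1 = 1.
  j = 1: C(12,1)·(6)^1 = 12·6 = 72.
  j = 2: C(12,2)·(6)^2 = 66·36 = 2376.
  V_q(n, t) = 1 + 72 + 2376 = 2449.
Step 2: q^n = 7^12 = 13841287201.
Step 3: Hamming bound ⌊q^n / V_q(n,t)⌋ = ⌊13841287201/2449⌋ = 5651811.
Step 4: Compare |C| = 3617625 to 5651811: satisfied.
The claimed |C| lies below the Hamming bound.


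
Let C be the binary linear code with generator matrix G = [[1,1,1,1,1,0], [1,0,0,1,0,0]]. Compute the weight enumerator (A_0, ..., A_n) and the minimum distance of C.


Weight distribution: A_0 = 1, A_2 = 1, A_3 = 1, A_5 = 1. Minimum distance d = 2.

Enumerate all 2^2 = 4 messages m ∈ F_2^2.
For each, compute codeword c = mG in F_2^6, then tally its weight.
  m = 00 → c = 000000, weight = 0.
  m = 10 → c = 111110, weight = 5.
  m = 01 → c = 100100, weight = 2.
  m = 11 → c = 011010, weight = 3.
Tally weights:
  weight 0: 1 codewords.
  weight 2: 1 codewords.
  weight 3: 1 codewords.
  weight 5: 1 codewords.
Minimum distance d = smallest w > 0 with A_w > 0 = 2.
Sanity: Σ A_w = 4 = 2^2 = 4 ✓.


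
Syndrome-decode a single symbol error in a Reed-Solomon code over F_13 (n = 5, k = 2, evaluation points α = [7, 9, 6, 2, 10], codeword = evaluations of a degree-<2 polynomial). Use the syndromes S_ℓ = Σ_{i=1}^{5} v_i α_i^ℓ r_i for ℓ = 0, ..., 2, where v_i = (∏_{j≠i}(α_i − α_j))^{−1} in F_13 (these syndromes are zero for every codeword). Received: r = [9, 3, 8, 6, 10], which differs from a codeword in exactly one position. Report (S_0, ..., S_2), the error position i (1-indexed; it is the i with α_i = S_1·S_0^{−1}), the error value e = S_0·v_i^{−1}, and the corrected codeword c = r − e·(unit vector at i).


S = (5, 9, 11), error at position 1, error magnitude e = 7, c = [2, 3, 8, 6, 10].

Step 1: column multipliers v_i = (∏_{j≠i}(α_i − α_j))^{−1} mod 13.
  i = 1 (α = 7): (7−9)(7−6)(7−2)(7−10) = (−2)·1·5·(−3) = 30 ≡ 4, so v_1 = 4^{−1} = 10 (mod 13).
  i = 2 (α = 9): (9−7)(9−6)(9−2)(9−10) = 2·3·7·(−1) = −42 ≡ 10, so v_2 = 10^{−1} = 4 (mod 13).
  i = 3 (α = 6): (6−7)(6−9)(6−2)(6−10) = (−1)·(−3)·4·(−4) = −48 ≡ 4, so v_3 = 4^{−1} = 10 (mod 13).
  i = 4 (α = 2): (2−7)(2−9)(2−6)(2−10) = (−5)·(−7)·(−4)·(−8) = 1120 ≡ 2, so v_4 = 2^{−1} = 7 (mod 13).
  i = 5 (α = 10): (10−7)(10−9)(10−6)(10−2) = 3·1·4·8 = 96 ≡ 5, so v_5 = 5^{−1} = 8 (mod 13).
  v = [10, 4, 10, 7, 8].
Step 2: syndromes of r = [9, 3, 8, 6, 10] (all sums mod 13).
  S_0 = Σ v_i r_i = 10·9 + 4·3 + 10·8 + 7·6 + 8·10 = 304 ≡ 5.
  S_1 = Σ v_i α_i r_i = 10·7·9 + 4·9·3 + 10·6·8 + 7·2·6 + 8·10·10 = 2102 ≡ 9.
  α_i^2 mod 13 = [10, 3, 10, 4, 9].
  S_2 = Σ v_i α_i^2 r_i = 10·10·9 + 4·3·3 + 10·10·8 + 7·4·6 + 8·9·10 = 2624 ≡ 11.
  S = (5, 9, 11) ≠ 0, so r is not a codeword (an error is present).
Step 3: locate the error. For a single error e at position i, S_ℓ = v_i·e·α_i^ℓ, so α_err = S_1/S_0.
  S_0^{−1} = 5^{−1} = 8 (mod 13), so α_err = 9·8 = 72 ≡ 7 = α_1. Error position i = 1.
  Consistency check: S_2/S_1 = 11·3 = 33 ≡ 7 = α_err ✓ (single-error assumption holds).
Step 4: error magnitude e = S_0/v_1 = S_0·∏_{j≠1}(α_1 − α_j) = 5·4 = 20 ≡ 7 (mod 13).
Step 5: correct position 1: c_1 = r_1 − e = 9 − 7 ≡ 2 (mod 13). Hence c = [2, 3, 8, 6, 10].
  Check: interpolating c through the α_i gives m(x) = 5 + 7·x (degree < 2) with m(α_i) = c_i for every i, so c is indeed a codeword.


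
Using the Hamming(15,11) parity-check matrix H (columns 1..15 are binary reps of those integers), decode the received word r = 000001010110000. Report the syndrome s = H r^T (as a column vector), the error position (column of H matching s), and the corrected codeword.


s = (1, 1, 1, 1)^T, error position = 15, corrected codeword c = 000001010110001

Compute s = H r^T mod 2 one row at a time:
  s_1 = 1 + 0 + 1 + 1 + 0 + 0 + 0 + 0 = 3 ≡ 1 (mod 2).
  s_2 = 0 + 0 + 1 + 0 + 0 + 0 + 0 + 0 = 1 ≡ 1 (mod 2).
  s_3 = 0 + 0 + 1 + 0 + 1 + 1 + 0 + 0 = 3 ≡ 1 (mod 2).
  s_4 = 0 + 0 + 0 + 0 + 0 + 1 + 0 + 0 = 1 ≡ 1 (mod 2).
s = (1, 1, 1, 1)^T — this equals column 15 of H (binary 1111), so error is at position 15.
Correct: flip bit 15 of r = 000001010110000 to get c = 000001010110001.


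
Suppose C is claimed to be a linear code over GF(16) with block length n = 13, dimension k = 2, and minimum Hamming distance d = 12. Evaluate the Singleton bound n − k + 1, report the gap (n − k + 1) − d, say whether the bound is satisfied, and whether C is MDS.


Singleton RHS = n − k + 1 = 12, slack = 0, bound satisfied, MDS.

Singleton bound: d ≤ n − k + 1.
Here n = 13, k = 2, so n − k + 1 = 12.
Given d = 12, check d ≤ 12: YES.
Slack = (n − k + 1) − d = 0.
The code is MDS (slack = 0).
Description: the claimed parameters are [13, 2, 12]_16; such a code would be MDS (meets Singleton bound).


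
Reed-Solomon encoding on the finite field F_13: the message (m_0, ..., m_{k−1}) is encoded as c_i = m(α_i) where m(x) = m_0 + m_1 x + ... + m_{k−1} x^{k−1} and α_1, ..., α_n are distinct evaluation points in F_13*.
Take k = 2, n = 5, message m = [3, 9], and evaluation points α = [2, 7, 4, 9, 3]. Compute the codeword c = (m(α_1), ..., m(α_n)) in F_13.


c = [8, 1, 0, 6, 4]

Message polynomial: m(x) = 3 + 9·x (mod 13).
For each evaluation point α_i, compute m(α_i) mod 13:
  α_1 = 2: Horner steps 9 → 8, so m(2) = 8.
  α_2 = 7: Horner steps 9 → 1, so m(7) = 1.
  α_3 = 4: Horner steps 9 → 0, so m(4) = 0.
  α_4 = 9: Horner steps 9 → 6, so m(9) = 6.
  α_5 = 3: Horner steps 9 → 4, so m(3) = 4.
Codeword c = [8, 1, 0, 6, 4] ∈ F_13^5.


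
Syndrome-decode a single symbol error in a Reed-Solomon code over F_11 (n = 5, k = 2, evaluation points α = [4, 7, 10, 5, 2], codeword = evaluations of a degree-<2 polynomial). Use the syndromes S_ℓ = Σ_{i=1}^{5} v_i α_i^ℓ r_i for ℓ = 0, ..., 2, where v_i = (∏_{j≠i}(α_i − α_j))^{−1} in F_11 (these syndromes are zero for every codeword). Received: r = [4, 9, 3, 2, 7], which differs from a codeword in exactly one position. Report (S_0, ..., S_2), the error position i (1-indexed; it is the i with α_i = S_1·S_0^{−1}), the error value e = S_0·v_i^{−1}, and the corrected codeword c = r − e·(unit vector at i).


S = (6, 1, 2), error at position 5, error magnitude e = 10, c = [4, 9, 3, 2, 8].

Step 1: column multipliers v_i = (∏_{j≠i}(α_i − α_j))^{−1} mod 11.
  i = 1 (α = 4): (4−7)(4−10)(4−5)(4−2) = (−3)·(−6)·(−1)·2 = −36 ≡ 8, so v_1 = 8^{−1} = 7 (mod 11).
  i = 2 (α = 7): (7−4)(7−10)(7−5)(7−2) = 3·(−3)·2·5 = −90 ≡ 9, so v_2 = 9^{−1} = 5 (mod 11).
  i = 3 (α = 10): (10−4)(10−7)(10−5)(10−2) = 6·3·5·8 = 720 ≡ 5, so v_3 = 5^{−1} = 9 (mod 11).
  i = 4 (α = 5): (5−4)(5−7)(5−10)(5−2) = 1·(−2)·(−5)·3 = 30 ≡ 8, so v_4 = 8^{−1} = 7 (mod 11).
  i = 5 (α = 2): (2−4)(2−7)(2−10)(2−5) = (−2)·(−5)·(−8)·(−3) = 240 ≡ 9, so v_5 = 9^{−1} = 5 (mod 11).
  v = [7, 5, 9, 7, 5].
Step 2: syndromes of r = [4, 9, 3, 2, 7] (all sums mod 11).
  S_0 = Σ v_i r_i = 7·4 + 5·9 + 9·3 + 7·2 + 5·7 = 149 ≡ 6.
  S_1 = Σ v_i α_i r_i = 7·4·4 + 5·7·9 + 9·10·3 + 7·5·2 + 5·2·7 = 837 ≡ 1.
  α_i^2 mod 11 = [5, 5, 1, 3, 4].
  S_2 = Σ v_i α_i^2 r_i = 7·5·4 + 5·5·9 + 9·1·3 + 7·3·2 + 5·4·7 = 574 ≡ 2.
  S = (6, 1, 2) ≠ 0, so r is not a codeword (an error is present).
Step 3: locate the error. For a single error e at position i, S_ℓ = v_i·e·α_i^ℓ, so α_err = S_1/S_0.
  S_0^{−1} = 6^{−1} = 2 (mod 11), so α_err = 1·2 = 2 ≡ 2 = α_5. Error position i = 5.
  Consistency check: S_2/S_1 = 2·1 = 2 ≡ 2 = α_err ✓ (single-error assumption holds).
Step 4: error magnitude e = S_0/v_5 = S_0·∏_{j≠5}(α_5 − α_j) = 6·9 = 54 ≡ 10 (mod 11).
Step 5: correct position 5: c_5 = r_5 − e = 7 − 10 ≡ 8 (mod 11). Hence c = [4, 9, 3, 2, 8].
  Check: interpolating c through the α_i gives m(x) = 1 + 9·x (degree < 2) with m(α_i) = c_i for every i, so c is indeed a codeword.


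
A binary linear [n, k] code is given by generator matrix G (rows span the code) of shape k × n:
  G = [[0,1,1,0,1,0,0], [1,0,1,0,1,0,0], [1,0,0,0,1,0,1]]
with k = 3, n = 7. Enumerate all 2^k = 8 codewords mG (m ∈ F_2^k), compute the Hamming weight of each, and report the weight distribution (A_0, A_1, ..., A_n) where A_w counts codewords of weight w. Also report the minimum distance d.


Weight distribution: A_0 = 1, A_2 = 2, A_3 = 4, A_4 = 1. Minimum distance d = 2.

Enumerate all 2^3 = 8 messages m ∈ F_2^3.
For each, compute codeword c = mG in F_2^7, then tally its weight.
  m = 000 → c = 0000000, weight = 0.
  m = 100 → c = 0110100, weight = 3.
  m = 010 → c = 1010100, weight = 3.
  m = 110 → c = 1100000, weight = 2.
  m = 001 → c = 1000101, weight = 3.
  m = 101 → c = 1110001, weight = 4.
  m = 011 → c = 0010001, weight = 2.
  m = 111 → c = 0100101, weight = 3.
Tally weights:
  weight 0: 1 codewords.
  weight 2: 2 codewords.
  weight 3: 4 codewords.
  weight 4: 1 codewords.
Minimum distance d = smallest w > 0 with A_w > 0 = 2.
Sanity: Σ A_w = 8 = 2^3 = 8 ✓.


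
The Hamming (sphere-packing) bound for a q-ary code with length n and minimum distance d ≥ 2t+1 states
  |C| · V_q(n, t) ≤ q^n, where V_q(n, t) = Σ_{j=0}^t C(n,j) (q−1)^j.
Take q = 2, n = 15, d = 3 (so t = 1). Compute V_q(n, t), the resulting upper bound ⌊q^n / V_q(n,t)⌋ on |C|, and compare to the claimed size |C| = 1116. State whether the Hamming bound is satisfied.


V_q(n, t) = 16, q^n = 32768, Hamming bound = 2048, |C| = 1116 ≤ bound (satisfied).

Step 1: Compute V_q(n, t) = Σ_{j=0}^1 C(n, j) (q−1)^j.
  j = 0: C(15,0)·(1)^0 = 1·1 = 1.
  j = 1: C(15,1)·(1)^1 = 15·1 = 15.
  V_q(n, t) = 1 + 15 = 16.
Step 2: q^n = 2^15 = 32768.
Step 3: Hamming bound ⌊q^n / V_q(n,t)⌋ = ⌊32768/16⌋ = 2048.
Step 4: Compare |C| = 1116 to 2048: satisfied.
The claimed |C| lies below the Hamming bound.


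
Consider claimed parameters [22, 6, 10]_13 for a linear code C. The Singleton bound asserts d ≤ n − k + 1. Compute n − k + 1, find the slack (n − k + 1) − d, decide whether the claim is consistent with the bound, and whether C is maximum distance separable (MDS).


Singleton RHS = n − k + 1 = 17, slack = 7, bound satisfied, not MDS.

Singleton bound: d ≤ n − k + 1.
Here n = 22, k = 6, so n − k + 1 = 17.
Given d = 10, check d ≤ 17: YES.
Slack = (n − k + 1) − d = 7.
The code is NOT MDS (slack = 7 > 0).
Description: the claimed parameters are [22, 6, 10]_13; such a code would be non-MDS.


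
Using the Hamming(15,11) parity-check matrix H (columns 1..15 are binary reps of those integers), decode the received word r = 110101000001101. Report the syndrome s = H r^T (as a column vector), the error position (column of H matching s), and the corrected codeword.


s = (1, 1, 1, 1)^T, error position = 15, corrected codeword c = 110101000001100

Compute s = H r^T mod 2 one row at a time:
  s_1 = 0 + 0 + 0 + 0 + 1 + 1 + 0 + 1 = 3 ≡ 1 (mod 2).
  s_2 = 1 + 0 + 1 + 0 + 1 + 1 + 0 + 1 = 5 ≡ 1 (mod 2).
  s_3 = 1 + 0 + 1 + 0 + 0 + 0 + 0 + 1 = 3 ≡ 1 (mod 2).
  s_4 = 1 + 0 + 0 + 0 + 0 + 0 + 1 + 1 = 3 ≡ 1 (mod 2).
s = (1, 1, 1, 1)^T — this equals column 15 of H (binary 1111), so error is at position 15.
Correct: flip bit 15 of r = 110101000001101 to get c = 110101000001100.


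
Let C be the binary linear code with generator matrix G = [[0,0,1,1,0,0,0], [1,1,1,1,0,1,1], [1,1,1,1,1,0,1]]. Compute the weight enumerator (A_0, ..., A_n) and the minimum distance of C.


Weight distribution: A_0 = 1, A_2 = 2, A_4 = 3, A_6 = 2. Minimum distance d = 2.

Enumerate all 2^3 = 8 messages m ∈ F_2^3.
For each, compute codeword c = mG in F_2^7, then tally its weight.
  m = 000 → c = 0000000, weight = 0.
  m = 100 → c = 0011000, weight = 2.
  m = 010 → c = 1111011, weight = 6.
  m = 110 → c = 1100011, weight = 4.
  m = 001 → c = 1111101, weight = 6.
  m = 101 → c = 1100101, weight = 4.
  m = 011 → c = 0000110, weight = 2.
  m = 111 → c = 0011110, weight = 4.
Tally weights:
  weight 0: 1 codewords.
  weight 2: 2 codewords.
  weight 4: 3 codewords.
  weight 6: 2 codewords.
Minimum distance d = smallest w > 0 with A_w > 0 = 2.
Sanity: Σ A_w = 8 = 2^3 = 8 ✓.


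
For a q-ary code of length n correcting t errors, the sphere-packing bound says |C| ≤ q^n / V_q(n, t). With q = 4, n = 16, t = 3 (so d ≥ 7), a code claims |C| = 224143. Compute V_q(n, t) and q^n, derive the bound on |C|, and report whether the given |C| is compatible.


V_q(n, t) = 16249, q^n = 4294967296, Hamming bound = 264321, |C| = 224143 ≤ bound (satisfied).

Step 1: Compute V_q(n, t) = Σ_{j=0}^3 C(n, j) (q−1)^j.
  j = 0: C(16,0)·(3)^0 = 1·1 = 1.
  j = 1: C(16,1)·(3)^1 = 16·3 = 48.
  j = 2: C(16,2)·(3)^2 = 120·9 = 1080.
  j = 3: C(16,3)·(3)^3 = 560·27 = 15120.
  V_q(n, t) = 1 + 48 + 1080 + 15120 = 16249.
Step 2: q^n = 4^16 = 4294967296.
Step 3: Hamming bound ⌊q^n / V_q(n,t)⌋ = ⌊4294967296/16249⌋ = 264321.
Step 4: Compare |C| = 224143 to 264321: satisfied.
The claimed |C| lies below the Hamming bound.


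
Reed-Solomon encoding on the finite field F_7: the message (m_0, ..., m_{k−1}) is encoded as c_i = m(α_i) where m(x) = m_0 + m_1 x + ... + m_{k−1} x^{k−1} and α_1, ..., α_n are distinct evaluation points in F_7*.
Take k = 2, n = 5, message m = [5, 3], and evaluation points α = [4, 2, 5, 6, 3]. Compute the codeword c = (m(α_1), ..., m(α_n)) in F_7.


c = [3, 4, 6, 2, 0]

Message polynomial: m(x) = 5 + 3·x (mod 7).
For each evaluation point α_i, compute m(α_i) mod 7:
  α_1 = 4: Horner steps 3 → 3, so m(4) = 3.
  α_2 = 2: Horner steps 3 → 4, so m(2) = 4.
  α_3 = 5: Horner steps 3 → 6, so m(5) = 6.
  α_4 = 6: Horner steps 3 → 2, so m(6) = 2.
  α_5 = 3: Horner steps 3 → 0, so m(3) = 0.
Codeword c = [3, 4, 6, 2, 0] ∈ F_7^5.


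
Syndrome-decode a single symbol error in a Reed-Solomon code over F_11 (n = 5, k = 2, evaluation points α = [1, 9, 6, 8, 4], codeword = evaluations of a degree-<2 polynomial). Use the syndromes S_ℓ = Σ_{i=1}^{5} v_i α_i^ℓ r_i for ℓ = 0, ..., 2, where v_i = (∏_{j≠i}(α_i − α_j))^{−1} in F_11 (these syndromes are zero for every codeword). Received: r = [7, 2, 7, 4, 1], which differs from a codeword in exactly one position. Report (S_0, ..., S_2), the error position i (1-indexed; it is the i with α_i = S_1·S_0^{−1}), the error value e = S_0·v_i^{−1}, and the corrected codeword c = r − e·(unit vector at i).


S = (2, 1, 6), error at position 3, error magnitude e = 10, c = [7, 2, 8, 4, 1].

Step 1: column multipliers v_i = (∏_{j≠i}(α_i − α_j))^{−1} mod 11.
  i = 1 (α = 1): (1−9)(1−6)(1−8)(1−4) = (−8)·(−5)·(−7)·(−3) = 840 ≡ 4, so v_1 = 4^{−1} = 3 (mod 11).
  i = 2 (α = 9): (9−1)(9−6)(9−8)(9−4) = 8·3·1·5 = 120 ≡ 10, so v_2 = 10^{−1} = 10 (mod 11).
  i = 3 (α = 6): (6−1)(6−9)(6−8)(6−4) = 5·(−3)·(−2)·2 = 60 ≡ 5, so v_3 = 5^{−1} = 9 (mod 11).
  i = 4 (α = 8): (8−1)(8−9)(8−6)(8−4) = 7·(−1)·2·4 = −56 ≡ 10, so v_4 = 10^{−1} = 10 (mod 11).
  i = 5 (α = 4): (4−1)(4−9)(4−6)(4−8) = 3·(−5)·(−2)·(−4) = −120 ≡ 1, so v_5 = 1^{−1} = 1 (mod 11).
  v = [3, 10, 9, 10, 1].
Step 2: syndromes of r = [7, 2, 7, 4, 1] (all sums mod 11).
  S_0 = Σ v_i r_i = 3·7 + 10·2 + 9·7 + 10·4 + 1·1 = 145 ≡ 2.
  S_1 = Σ v_i α_i r_i = 3·1·7 + 10·9·2 + 9·6·7 + 10·8·4 + 1·4·1 = 903 ≡ 1.
  α_i^2 mod 11 = [1, 4, 3, 9, 5].
  S_2 = Σ v_i α_i^2 r_i = 3·1·7 + 10·4·2 + 9·3·7 + 10·9·4 + 1·5·1 = 655 ≡ 6.
  S = (2, 1, 6) ≠ 0, so r is not a codeword (an error is present).
Step 3: locate the error. For a single error e at position i, S_ℓ = v_i·e·α_i^ℓ, so α_err = S_1/S_0.
  S_0^{−1} = 2^{−1} = 6 (mod 11), so α_err = 1·6 = 6 ≡ 6 = α_3. Error position i = 3.
  Consistency check: S_2/S_1 = 6·1 = 6 ≡ 6 = α_err ✓ (single-error assumption holds).
Step 4: error magnitude e = S_0/v_3 = S_0·∏_{j≠3}(α_3 − α_j) = 2·5 = 10 ≡ 10 (mod 11).
Step 5: correct position 3: c_3 = r_3 − e = 7 − 10 ≡ 8 (mod 11). Hence c = [7, 2, 8, 4, 1].
  Check: interpolating c through the α_i gives m(x) = 9 + 9·x (degree < 2) with m(α_i) = c_i for every i, so c is indeed a codeword.


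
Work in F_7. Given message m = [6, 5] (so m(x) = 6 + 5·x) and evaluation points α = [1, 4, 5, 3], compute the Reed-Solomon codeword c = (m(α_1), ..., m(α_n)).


c = [4, 5, 3, 0]

Message polynomial: m(x) = 6 + 5·x (mod 7).
For each evaluation point α_i, compute m(α_i) mod 7:
  α_1 = 1: Horner steps 5 → 4, so m(1) = 4.
  α_2 = 4: Horner steps 5 → 5, so m(4) = 5.
  α_3 = 5: Horner steps 5 → 3, so m(5) = 3.
  α_4 = 3: Horner steps 5 → 0, so m(3) = 0.
Codeword c = [4, 5, 3, 0] ∈ F_7^4.


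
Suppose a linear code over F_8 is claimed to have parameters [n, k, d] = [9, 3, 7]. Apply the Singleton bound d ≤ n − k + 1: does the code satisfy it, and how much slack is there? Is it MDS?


Singleton RHS = n − k + 1 = 7, slack = 0, bound satisfied, MDS.

Singleton bound: d ≤ n − k + 1.
Here n = 9, k = 3, so n − k + 1 = 7.
Given d = 7, check d ≤ 7: YES.
Slack = (n − k + 1) − d = 0.
The code is MDS (slack = 0).
Description: the claimed parameters are [9, 3, 7]_8; such a code would be MDS (meets Singleton bound).


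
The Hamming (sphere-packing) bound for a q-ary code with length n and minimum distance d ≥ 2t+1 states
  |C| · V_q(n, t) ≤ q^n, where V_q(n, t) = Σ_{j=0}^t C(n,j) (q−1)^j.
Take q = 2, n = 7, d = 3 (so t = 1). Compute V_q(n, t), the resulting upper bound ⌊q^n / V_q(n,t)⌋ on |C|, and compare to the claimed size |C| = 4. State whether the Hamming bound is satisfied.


V_q(n, t) = 8, q^n = 128, Hamming bound = 16, |C| = 4 ≤ bound (satisfied).

Step 1: Compute V_q(n, t) = Σ_{j=0}^1 C(n, j) (q−1)^j.
  j = 0: C(7,0)·(1)^0 = 1·1 = 1.
  j = 1: C(7,1)·(1)^1 = 7·1 = 7.
  V_q(n, t) = 1 + 7 = 8.
Step 2: q^n = 2^7 = 128.
Step 3: Hamming bound ⌊q^n / V_q(n,t)⌋ = ⌊128/8⌋ = 16.
Step 4: Compare |C| = 4 to 16: satisfied.
The claimed |C| lies below the Hamming bound.


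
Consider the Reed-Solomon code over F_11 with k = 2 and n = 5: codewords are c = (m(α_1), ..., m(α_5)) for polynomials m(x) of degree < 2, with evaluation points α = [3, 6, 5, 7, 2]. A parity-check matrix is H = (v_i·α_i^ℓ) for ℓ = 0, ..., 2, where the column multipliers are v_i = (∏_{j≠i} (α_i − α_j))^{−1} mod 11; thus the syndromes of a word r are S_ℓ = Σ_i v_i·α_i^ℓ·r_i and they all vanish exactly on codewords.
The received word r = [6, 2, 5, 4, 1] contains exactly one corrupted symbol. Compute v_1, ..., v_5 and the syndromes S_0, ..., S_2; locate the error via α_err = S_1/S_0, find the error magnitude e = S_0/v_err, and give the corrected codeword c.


S = (8, 4, 2), error at position 2, error magnitude e = 3, c = [6, 10, 5, 4, 1].

Step 1: column multipliers v_i = (∏_{j≠i}(α_i − α_j))^{−1} mod 11.
  i = 1 (α = 3): (3−6)(3−5)(3−7)(3−2) = (−3)·(−2)·(−4)·1 = −24 ≡ 9, so v_1 = 9^{−1} = 5 (mod 11).
  i = 2 (α = 6): (6−3)(6−5)(6−7)(6−2) = 3·1·(−1)·4 = −12 ≡ 10, so v_2 = 10^{−1} = 10 (mod 11).
  i = 3 (α = 5): (5−3)(5−6)(5−7)(5−2) = 2·(−1)·(−2)·3 = 12 ≡ 1, so v_3 = 1^{−1} = 1 (mod 11).
  i = 4 (α = 7): (7−3)(7−6)(7−5)(7−2) = 4·1·2·5 = 40 ≡ 7, so v_4 = 7^{−1} = 8 (mod 11).
  i = 5 (α = 2): (2−3)(2−6)(2−5)(2−7) = (−1)·(−4)·(−3)·(−5) = 60 ≡ 5, so v_5 = 5^{−1} = 9 (mod 11).
  v = [5, 10, 1, 8, 9].
Step 2: syndromes of r = [6, 2, 5, 4, 1] (all sums mod 11).
  S_0 = Σ v_i r_i = 5·6 + 10·2 + 1·5 + 8·4 + 9·1 = 96 ≡ 8.
  S_1 = Σ v_i α_i r_i = 5·3·6 + 10·6·2 + 1·5·5 + 8·7·4 + 9·2·1 = 477 ≡ 4.
  α_i^2 mod 11 = [9, 3, 3, 5, 4].
  S_2 = Σ v_i α_i^2 r_i = 5·9·6 + 10·3·2 + 1·3·5 + 8·5·4 + 9·4·1 = 541 ≡ 2.
  S = (8, 4, 2) ≠ 0, so r is not a codeword (an error is present).
Step 3: locate the error. For a single error e at position i, S_ℓ = v_i·e·α_i^ℓ, so α_err = S_1/S_0.
  S_0^{−1} = 8^{−1} = 7 (mod 11), so α_err = 4·7 = 28 ≡ 6 = α_2. Error position i = 2.
  Consistency check: S_2/S_1 = 2·3 = 6 ≡ 6 = α_err ✓ (single-error assumption holds).
Step 4: error magnitude e = S_0/v_2 = S_0·∏_{j≠2}(α_2 − α_j) = 8·10 = 80 ≡ 3 (mod 11).
Step 5: correct position 2: c_2 = r_2 − e = 2 − 3 ≡ 10 (mod 11). Hence c = [6, 10, 5, 4, 1].
  Check: interpolating c through the α_i gives m(x) = 2 + 5·x (degree < 2) with m(α_i) = c_i for every i, so c is indeed a codeword.


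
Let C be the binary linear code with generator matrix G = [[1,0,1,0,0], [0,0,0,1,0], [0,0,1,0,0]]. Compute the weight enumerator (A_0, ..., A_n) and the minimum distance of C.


Weight distribution: A_0 = 1, A_1 = 3, A_2 = 3, A_3 = 1. Minimum distance d = 1.

Enumerate all 2^3 = 8 messages m ∈ F_2^3.
For each, compute codeword c = mG in F_2^5, then tally its weight.
  m = 000 → c = 00000, weight = 0.
  m = 100 → c = 10100, weight = 2.
  m = 010 → c = 00010, weight = 1.
  m = 110 → c = 10110, weight = 3.
  m = 001 → c = 00100, weight = 1.
  m = 101 → c = 10000, weight = 1.
  m = 011 → c = 00110, weight = 2.
  m = 111 → c = 10010, weight = 2.
Tally weights:
  weight 0: 1 codewords.
  weight 1: 3 codewords.
  weight 2: 3 codewords.
  weight 3: 1 codewords.
Minimum distance d = smallest w > 0 with A_w > 0 = 1.
Sanity: Σ A_w = 8 = 2^3 = 8 ✓.


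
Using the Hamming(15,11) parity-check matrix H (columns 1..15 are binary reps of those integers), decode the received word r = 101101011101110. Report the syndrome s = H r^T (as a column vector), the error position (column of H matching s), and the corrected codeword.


s = (0, 1, 0, 0)^T, error position = 4, corrected codeword c = 101001011101110

Compute s = H r^T mod 2 one row at a time:
  s_1 = 1 + 1 + 1 + 0 + 1 + 1 + 1 + 0 = 6 ≡ 0 (mod 2).
  s_2 = 1 + 0 + 1 + 0 + 1 + 1 + 1 + 0 = 5 ≡ 1 (mod 2).
  s_3 = 0 + 1 + 1 + 0 + 1 + 0 + 1 + 0 = 4 ≡ 0 (mod 2).
  s_4 = 1 + 1 + 0 + 0 + 1 + 0 + 1 + 0 = 4 ≡ 0 (mod 2).
s = (0, 1, 0, 0)^T — this equals column 4 of H (binary 0100), so error is at position 4.
Correct: flip bit 4 of r = 101101011101110 to get c = 101001011101110.


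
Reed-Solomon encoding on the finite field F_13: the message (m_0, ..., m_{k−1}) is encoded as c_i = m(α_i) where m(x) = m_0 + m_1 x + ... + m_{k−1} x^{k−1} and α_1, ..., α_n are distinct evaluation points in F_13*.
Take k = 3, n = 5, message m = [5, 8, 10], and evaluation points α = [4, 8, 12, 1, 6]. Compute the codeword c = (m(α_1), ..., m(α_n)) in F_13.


c = [2, 7, 7, 10, 10]

Message polynomial: m(x) = 5 + 8·x + 10·x^2 (mod 13).
For each evaluation point α_i, compute m(α_i) mod 13:
  α_1 = 4: Horner steps 10 → 9 → 2, so m(4) = 2.
  α_2 = 8: Horner steps 10 → 10 → 7, so m(8) = 7.
  α_3 = 12: Horner steps 10 → 11 → 7, so m(12) = 7.
  α_4 = 1: Horner steps 10 → 5 → 10, so m(1) = 10.
  α_5 = 6: Horner steps 10 → 3 → 10, so m(6) = 10.
Codeword c = [2, 7, 7, 10, 10] ∈ F_13^5.


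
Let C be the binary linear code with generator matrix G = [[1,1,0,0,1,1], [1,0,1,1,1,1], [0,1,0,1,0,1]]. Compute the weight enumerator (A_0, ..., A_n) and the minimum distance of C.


Weight distribution: A_0 = 1, A_2 = 1, A_3 = 3, A_4 = 2, A_5 = 1. Minimum distance d = 2.

Enumerate all 2^3 = 8 messages m ∈ F_2^3.
For each, compute codeword c = mG in F_2^6, then tally its weight.
  m = 000 → c = 000000, weight = 0.
  m = 100 → c = 110011, weight = 4.
  m = 010 → c = 101111, weight = 5.
  m = 110 → c = 011100, weight = 3.
  m = 001 → c = 010101, weight = 3.
  m = 101 → c = 100110, weight = 3.
  m = 011 → c = 111010, weight = 4.
  m = 111 → c = 001001, weight = 2.
Tally weights:
  weight 0: 1 codewords.
  weight 2: 1 codewords.
  weight 3: 3 codewords.
  weight 4: 2 codewords.
  weight 5: 1 codewords.
Minimum distance d = smallest w > 0 with A_w > 0 = 2.
Sanity: Σ A_w = 8 = 2^3 = 8 ✓.


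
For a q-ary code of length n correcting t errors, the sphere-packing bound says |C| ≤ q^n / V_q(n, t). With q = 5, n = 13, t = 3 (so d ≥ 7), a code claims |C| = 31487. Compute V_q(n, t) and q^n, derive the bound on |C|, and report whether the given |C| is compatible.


V_q(n, t) = 19605, q^n = 1220703125, Hamming bound = 62264, |C| = 31487 ≤ bound (satisfied).

Step 1: Compute V_q(n, t) = Σ_{j=0}^3 C(n, j) (q−1)^j.
  j = 0: C(13,0)·(4)^0 = 1·1 = 1.
  j = 1: C(13,1)·(4)^1 = 13·4 = 52.
  j = 2: C(13,2)·(4)^2 = 78·16 = 1248.
  j = 3: C(13,3)·(4)^3 = 286·64 = 18304.
  V_q(n, t) = 1 + 52 + 1248 + 18304 = 19605.
Step 2: q^n = 5^13 = 1220703125.
Step 3: Hamming bound ⌊q^n / V_q(n,t)⌋ = ⌊1220703125/19605⌋ = 62264.
Step 4: Compare |C| = 31487 to 62264: satisfied.
The claimed |C| lies below the Hamming bound.


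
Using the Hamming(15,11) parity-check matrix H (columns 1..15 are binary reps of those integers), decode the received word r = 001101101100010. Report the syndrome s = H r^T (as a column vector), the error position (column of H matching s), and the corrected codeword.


s = (1, 0, 1, 1)^T, error position = 11, corrected codeword c = 001101101110010

Compute s = H r^T mod 2 one row at a time:
  s_1 = 0 + 1 + 1 + 0 + 0 + 0 + 1 + 0 = 3 ≡ 1 (mod 2).
  s_2 = 1 + 0 + 1 + 1 + 0 + 0 + 1 + 0 = 4 ≡ 0 (mod 2).
  s_3 = 0 + 1 + 1 + 1 + 1 + 0 + 1 + 0 = 5 ≡ 1 (mod 2).
  s_4 = 0 + 1 + 0 + 1 + 1 + 0 + 0 + 0 = 3 ≡ 1 (mod 2).
s = (1, 0, 1, 1)^T — this equals column 11 of H (binary 1011), so error is at position 11.
Correct: flip bit 11 of r = 001101101100010 to get c = 001101101110010.


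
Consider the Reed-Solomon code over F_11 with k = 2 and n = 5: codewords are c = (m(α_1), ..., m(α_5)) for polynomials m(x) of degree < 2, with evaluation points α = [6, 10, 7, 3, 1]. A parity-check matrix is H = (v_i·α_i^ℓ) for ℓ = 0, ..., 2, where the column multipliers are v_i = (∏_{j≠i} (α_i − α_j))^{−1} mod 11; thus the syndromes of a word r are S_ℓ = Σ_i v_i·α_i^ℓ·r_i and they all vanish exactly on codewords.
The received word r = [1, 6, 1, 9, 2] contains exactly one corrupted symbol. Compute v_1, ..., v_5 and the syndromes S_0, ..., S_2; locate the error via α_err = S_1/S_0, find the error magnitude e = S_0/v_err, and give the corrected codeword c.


S = (4, 2, 1), error at position 1, error magnitude e = 9, c = [3, 6, 1, 9, 2].

Step 1: column multipliers v_i = (∏_{j≠i}(α_i − α_j))^{−1} mod 11.
  i = 1 (α = 6): (6−10)(6−7)(6−3)(6−1) = (−4)·(−1)·3·5 = 60 ≡ 5, so v_1 = 5^{−1} = 9 (mod 11).
  i = 2 (α = 10): (10−6)(10−7)(10−3)(10−1) = 4·3·7·9 = 756 ≡ 8, so v_2 = 8^{−1} = 7 (mod 11).
  i = 3 (α = 7): (7−6)(7−10)(7−3)(7−1) = 1·(−3)·4·6 = −72 ≡ 5, so v_3 = 5^{−1} = 9 (mod 11).
  i = 4 (α = 3): (3−6)(3−10)(3−7)(3−1) = (−3)·(−7)·(−4)·2 = −168 ≡ 8, so v_4 = 8^{−1} = 7 (mod 11).
  i = 5 (α = 1): (1−6)(1−10)(1−7)(1−3) = (−5)·(−9)·(−6)·(−2) = 540 ≡ 1, so v_5 = 1^{−1} = 1 (mod 11).
  v = [9, 7, 9, 7, 1].
Step 2: syndromes of r = [1, 6, 1, 9, 2] (all sums mod 11).
  S_0 = Σ v_i r_i = 9·1 + 7·6 + 9·1 + 7·9 + 1·2 = 125 ≡ 4.
  S_1 = Σ v_i α_i r_i = 9·6·1 + 7·10·6 + 9·7·1 + 7·3·9 + 1·1·2 = 728 ≡ 2.
  α_i^2 mod 11 = [3, 1, 5, 9, 1].
  S_2 = Σ v_i α_i^2 r_i = 9·3·1 + 7·1·6 + 9·5·1 + 7·9·9 + 1·1·2 = 683 ≡ 1.
  S = (4, 2, 1) ≠ 0, so r is not a codeword (an error is present).
Step 3: locate the error. For a single error e at position i, S_ℓ = v_i·e·α_i^ℓ, so α_err = S_1/S_0.
  S_0^{−1} = 4^{−1} = 3 (mod 11), so α_err = 2·3 = 6 ≡ 6 = α_1. Error position i = 1.
  Consistency check: S_2/S_1 = 1·6 = 6 ≡ 6 = α_err ✓ (single-error assumption holds).
Step 4: error magnitude e = S_0/v_1 = S_0·∏_{j≠1}(α_1 − α_j) = 4·5 = 20 ≡ 9 (mod 11).
Step 5: correct position 1: c_1 = r_1 − e = 1 − 9 ≡ 3 (mod 11). Hence c = [3, 6, 1, 9, 2].
  Check: interpolating c through the α_i gives m(x) = 4 + 9·x (degree < 2) with m(α_i) = c_i for every i, so c is indeed a codeword.
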